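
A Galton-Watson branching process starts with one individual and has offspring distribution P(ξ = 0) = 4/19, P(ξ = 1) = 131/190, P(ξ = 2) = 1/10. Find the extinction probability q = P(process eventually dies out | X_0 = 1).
q = 1

Mean offspring μ = 0·4/19 + 1·131/190 + 2·1/10 = 169/190 ≤ 1. For μ ≤ 1 with offspring not concentrated at 1, the Galton-Watson process goes extinct almost surely, so q = 1.
(Algebraic check: The pgf is f(s) = 4/19 + 131/190·s + 1/10·s². The extinction probability q is the smallest fixed point of f in [0, 1]. Setting s = f(s):
  1/10·s² + (131/190 − 1)·s + 4/19 = 0
  1/10·s² − (4/19 + 1/10)·s + 4/19 = 0
which factors as (s − 1)·(1/10·s − 4/19) = 0, giving roots s = 1 and s = (4/19)/(1/10) = 40/19. Since 40/19 ≥ 1, the smallest root in [0, 1] is s = 1.)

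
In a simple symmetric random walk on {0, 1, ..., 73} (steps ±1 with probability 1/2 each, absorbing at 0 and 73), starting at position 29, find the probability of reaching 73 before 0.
P(hit 73 before 0) = 29/73

Let u_k = P(hit 73 before 0 | start at k). Then u_0 = 0, u_73 = 1, and u_k = u_{k-1}/2 + u_{k+1}/2 for 1 ≤ k ≤ 72. This harmonic recurrence is solved by u_k = k/73, giving u_29 = 29/73.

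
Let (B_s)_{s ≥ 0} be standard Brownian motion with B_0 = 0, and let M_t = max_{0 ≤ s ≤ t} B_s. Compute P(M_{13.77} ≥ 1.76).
P(M_{13.77} ≥ 1.76) = 2·P(B_{13.77} ≥ 1.76) = 2(1 − Φ(1.76/√13.77)) ≈ 0.6353

By the reflection principle for Brownian motion, P(M_t ≥ a) = 2 · P(B_t ≥ a) for a ≥ 0. Since B_t ~ N(0, t), P(B_t ≥ 1.76) = 1 − Φ(1.76/√t) = 1 − Φ(1.76/√13.77) = 1 − Φ(0.4743). So
  P(M_{13.77} ≥ 1.76) = 2(1 − Φ(0.4743)) ≈ 0.6353.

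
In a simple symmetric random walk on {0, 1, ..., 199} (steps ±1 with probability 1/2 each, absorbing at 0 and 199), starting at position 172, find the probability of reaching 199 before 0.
P(hit 199 before 0) = 172/199

Let u_k = P(hit 199 before 0 | start at k). Then u_0 = 0, u_199 = 1, and u_k = u_{k-1}/2 + u_{k+1}/2 for 1 ≤ k ≤ 198. This harmonic recurrence is solved by u_k = k/199, giving u_172 = 172/199.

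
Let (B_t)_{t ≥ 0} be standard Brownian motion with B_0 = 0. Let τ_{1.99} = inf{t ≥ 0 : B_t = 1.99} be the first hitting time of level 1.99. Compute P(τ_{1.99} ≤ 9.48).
P(τ_{1.99} ≤ 9.48) = 2(1 − Φ(1.99/√9.48)) = 2(1 − Φ(0.6463)) ≈ 0.5181

By the reflection principle for standard BM, P(τ_b ≤ t) = 2 · P(B_t ≥ b). Since B_t ~ N(0, t), P(B_t ≥ 1.99) = 1 − Φ(1.99/√t) = 1 − Φ(1.99/√9.48) = 1 − Φ(0.6463) ≈ 0.25904. Doubling: P(τ_{1.99} ≤ 9.48) ≈ 2 · 0.25904 = 0.51808 ≈ 0.5181.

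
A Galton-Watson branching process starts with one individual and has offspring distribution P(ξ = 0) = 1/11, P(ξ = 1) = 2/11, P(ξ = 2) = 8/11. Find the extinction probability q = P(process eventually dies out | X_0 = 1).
q = 1/8

The pgf is f(s) = 1/11 + 2/11·s + 8/11·s². The extinction probability q is the smallest fixed point of f in [0, 1]. Setting s = f(s):
  8/11·s² + (2/11 − 1)·s + 1/11 = 0
  8/11·s² − (1/11 + 8/11)·s + 1/11 = 0
which factors as (s − 1)·(8/11·s − 1/11) = 0, giving roots s = 1 and s = (1/11)/(8/11) = 1/8.
Mean offspring μ = 2/11 + 2·8/11 = 18/11 > 1 (supercritical), so q < 1. The extinction probability is the smaller root: q = (1/11)/(8/11) = 1/8.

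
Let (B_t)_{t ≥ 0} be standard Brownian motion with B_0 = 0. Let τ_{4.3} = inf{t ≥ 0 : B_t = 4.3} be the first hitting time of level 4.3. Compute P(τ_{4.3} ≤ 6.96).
P(τ_{4.3} ≤ 6.96) = 2(1 − Φ(4.3/√6.96)) = 2(1 − Φ(1.6299)) ≈ 0.1031

By the reflection principle for standard BM, P(τ_b ≤ t) = 2 · P(B_t ≥ b). Since B_t ~ N(0, t), P(B_t ≥ 4.3) = 1 − Φ(4.3/√t) = 1 − Φ(4.3/√6.96) = 1 − Φ(1.6299) ≈ 0.05156. Doubling: P(τ_{4.3} ≤ 6.96) ≈ 2 · 0.05156 = 0.10312 ≈ 0.1031.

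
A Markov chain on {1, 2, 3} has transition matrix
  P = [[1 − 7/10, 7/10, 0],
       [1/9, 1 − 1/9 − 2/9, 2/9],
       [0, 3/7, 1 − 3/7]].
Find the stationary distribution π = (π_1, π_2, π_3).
π = (30/317, 189/317, 98/317)

This is a birth-death chain on three states, which satisfies detailed balance: π_1 · P_{12} = π_2 · P_{21} and π_2 · P_{23} = π_3 · P_{32}.
From π_1 · 7/10 = π_2 · 1/9: π_2/π_1 = (7/10)/(1/9) = 63/10.
From π_2 · 2/9 = π_3 · 3/7: π_3/π_2 = (2/9)/(3/7) = 14/27.
Take π_1 proportional to 1; then unnormalized π = (1, 63/10, 49/15). Normalize by dividing by the sum 317/30:
  π = (30/317, 189/317, 98/317).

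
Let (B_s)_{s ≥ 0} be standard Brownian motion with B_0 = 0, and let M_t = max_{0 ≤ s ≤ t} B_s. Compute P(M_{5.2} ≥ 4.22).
P(M_{5.2} ≥ 4.22) = 2·P(B_{5.2} ≥ 4.22) = 2(1 − Φ(4.22/√5.2)) ≈ 0.0642

By the reflection principle for Brownian motion, P(M_t ≥ a) = 2 · P(B_t ≥ a) for a ≥ 0. Since B_t ~ N(0, t), P(B_t ≥ 4.22) = 1 − Φ(4.22/√t) = 1 − Φ(4.22/√5.2) = 1 − Φ(1.8506). So
  P(M_{5.2} ≥ 4.22) = 2(1 − Φ(1.8506)) ≈ 0.0642.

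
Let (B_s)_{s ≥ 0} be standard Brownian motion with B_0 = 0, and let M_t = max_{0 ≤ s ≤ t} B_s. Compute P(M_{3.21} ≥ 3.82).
P(M_{3.21} ≥ 3.82) = 2·P(B_{3.21} ≥ 3.82) = 2(1 − Φ(3.82/√3.21)) ≈ 0.0330

By the reflection principle for Brownian motion, P(M_t ≥ a) = 2 · P(B_t ≥ a) for a ≥ 0. Since B_t ~ N(0, t), P(B_t ≥ 3.82) = 1 − Φ(3.82/√t) = 1 − Φ(3.82/√3.21) = 1 − Φ(2.1321). So
  P(M_{3.21} ≥ 3.82) = 2(1 − Φ(2.1321)) ≈ 0.0330.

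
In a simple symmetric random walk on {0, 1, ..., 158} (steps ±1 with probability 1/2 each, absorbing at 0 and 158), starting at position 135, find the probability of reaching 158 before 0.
P(hit 158 before 0) = 135/158

Let u_k = P(hit 158 before 0 | start at k). Then u_0 = 0, u_158 = 1, and u_k = u_{k-1}/2 + u_{k+1}/2 for 1 ≤ k ≤ 157. This harmonic recurrence is solved by u_k = k/158, giving u_135 = 135/158.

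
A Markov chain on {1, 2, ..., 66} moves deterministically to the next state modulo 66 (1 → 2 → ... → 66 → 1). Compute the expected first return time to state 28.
E[T_28 | X_0 = 28] = 66

The chain cycles deterministically, so starting at state 28 it returns in exactly 66 steps. Equivalently, the stationary distribution is uniform π_j = 1/66 for every state j, so by Kac's formula E[T_28] = 1/π_28 = 66.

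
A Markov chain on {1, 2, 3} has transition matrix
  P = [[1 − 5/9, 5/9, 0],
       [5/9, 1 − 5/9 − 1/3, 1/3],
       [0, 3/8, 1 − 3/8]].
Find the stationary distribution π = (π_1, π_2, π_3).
π = (9/26, 9/26, 4/13)

This is a birth-death chain on three states, which satisfies detailed balance: π_1 · P_{12} = π_2 · P_{21} and π_2 · P_{23} = π_3 · P_{32}.
From π_1 · 5/9 = π_2 · 5/9: π_2/π_1 = (5/9)/(5/9) = 1.
From π_2 · 1/3 = π_3 · 3/8: π_3/π_2 = (1/3)/(3/8) = 8/9.
Take π_1 proportional to 1; then unnormalized π = (1, 1, 8/9). Normalize by dividing by the sum 26/9:
  π = (9/26, 9/26, 4/13).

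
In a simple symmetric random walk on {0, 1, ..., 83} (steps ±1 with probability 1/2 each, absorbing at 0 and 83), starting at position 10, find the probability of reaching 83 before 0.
P(hit 83 before 0) = 10/83

Let u_k = P(hit 83 before 0 | start at k). Then u_0 = 0, u_83 = 1, and u_k = u_{k-1}/2 + u_{k+1}/2 for 1 ≤ k ≤ 82. This harmonic recurrence is solved by u_k = k/83, giving u_10 = 10/83.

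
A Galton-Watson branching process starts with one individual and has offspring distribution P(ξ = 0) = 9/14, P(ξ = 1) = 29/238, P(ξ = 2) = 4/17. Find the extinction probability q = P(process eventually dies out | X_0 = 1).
q = 1

Mean offspring μ = 0·9/14 + 1·29/238 + 2·4/17 = 141/238 ≤ 1. For μ ≤ 1 with offspring not concentrated at 1, the Galton-Watson process goes extinct almost surely, so q = 1.
(Algebraic check: The pgf is f(s) = 9/14 + 29/238·s + 4/17·s². The extinction probability q is the smallest fixed point of f in [0, 1]. Setting s = f(s):
  4/17·s² + (29/238 − 1)·s + 9/14 = 0
  4/17·s² − (9/14 + 4/17)·s + 9/14 = 0
which factors as (s − 1)·(4/17·s − 9/14) = 0, giving roots s = 1 and s = (9/14)/(4/17) = 153/56. Since 153/56 ≥ 1, the smallest root in [0, 1] is s = 1.)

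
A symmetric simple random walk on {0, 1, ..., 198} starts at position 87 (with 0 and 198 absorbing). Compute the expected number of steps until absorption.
E[τ | X_0 = 87] = 9657

Let v_k = E[τ | X_0 = k]. Boundary: v_0 = v_198 = 0. Recurrence: v_k = 1 + (v_{k-1} + v_{k+1})/2 for 1 ≤ k ≤ 197. The particular solution to v_k − (v_{k-1} + v_{k+1})/2 = 1 is v_k = −k^2. Adding homogeneous solution A + B k and matching boundaries gives v_k = k (198 − k). Substituting k = 87: v_87 = 87 · 111 = 9657.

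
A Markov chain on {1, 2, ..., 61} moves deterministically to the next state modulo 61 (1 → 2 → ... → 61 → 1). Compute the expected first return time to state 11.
E[T_11 | X_0 = 11] = 61

The chain cycles deterministically, so starting at state 11 it returns in exactly 61 steps. Equivalently, the stationary distribution is uniform π_j = 1/61 for every state j, so by Kac's formula E[T_11] = 1/π_11 = 61.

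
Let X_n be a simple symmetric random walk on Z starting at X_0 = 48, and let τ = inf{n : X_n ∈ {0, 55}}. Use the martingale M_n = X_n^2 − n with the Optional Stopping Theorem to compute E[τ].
E[τ] = 336

M_n = X_n^2 − n is a martingale (since E[X_{n+1}^2 | F_n] = X_n^2 + 1). By OST (τ has finite mean in a bounded region), E[M_τ] = E[M_0] = X_0^2 − 0 = 48^2 = 2304. Also E[M_τ] = E[X_τ^2] − E[τ]. The walk exits at 0 or 55, with P(hit 55 first) = 48/55, so E[X_τ^2] = 55^2 · 48/55 + 0 = 2640. Thus E[τ] = E[X_τ^2] − E[M_τ] = 2640 − 2304 = 336 = 48(55 − 48) = 336.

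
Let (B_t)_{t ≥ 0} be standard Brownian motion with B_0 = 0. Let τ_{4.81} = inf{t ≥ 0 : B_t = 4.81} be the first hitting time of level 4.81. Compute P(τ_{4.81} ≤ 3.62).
P(τ_{4.81} ≤ 3.62) = 2(1 − Φ(4.81/√3.62)) = 2(1 − Φ(2.5281)) ≈ 0.0115

By the reflection principle for standard BM, P(τ_b ≤ t) = 2 · P(B_t ≥ b). Since B_t ~ N(0, t), P(B_t ≥ 4.81) = 1 − Φ(4.81/√t) = 1 − Φ(4.81/√3.62) = 1 − Φ(2.5281) ≈ 0.00573. Doubling: P(τ_{4.81} ≤ 3.62) ≈ 2 · 0.00573 = 0.01146 ≈ 0.0115.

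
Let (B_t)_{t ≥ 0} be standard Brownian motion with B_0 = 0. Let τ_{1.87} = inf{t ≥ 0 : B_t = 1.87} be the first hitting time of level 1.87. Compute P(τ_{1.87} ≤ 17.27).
P(τ_{1.87} ≤ 17.27) = 2(1 − Φ(1.87/√17.27)) = 2(1 − Φ(0.4500)) ≈ 0.6527

By the reflection principle for standard BM, P(τ_b ≤ t) = 2 · P(B_t ≥ b). Since B_t ~ N(0, t), P(B_t ≥ 1.87) = 1 − Φ(1.87/√t) = 1 − Φ(1.87/√17.27) = 1 − Φ(0.4500) ≈ 0.32636. Doubling: P(τ_{1.87} ≤ 17.27) ≈ 2 · 0.32636 = 0.65272 ≈ 0.6527.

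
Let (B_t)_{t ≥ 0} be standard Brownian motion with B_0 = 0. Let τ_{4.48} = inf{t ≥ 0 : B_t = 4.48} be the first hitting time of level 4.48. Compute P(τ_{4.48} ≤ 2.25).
P(τ_{4.48} ≤ 2.25) = 2(1 − Φ(4.48/√2.25)) = 2(1 − Φ(2.9867)) ≈ 0.0028

By the reflection principle for standard BM, P(τ_b ≤ t) = 2 · P(B_t ≥ b). Since B_t ~ N(0, t), P(B_t ≥ 4.48) = 1 − Φ(4.48/√t) = 1 − Φ(4.48/√2.25) = 1 − Φ(2.9867) ≈ 0.00141. Doubling: P(τ_{4.48} ≤ 2.25) ≈ 2 · 0.00141 = 0.00282 ≈ 0.0028.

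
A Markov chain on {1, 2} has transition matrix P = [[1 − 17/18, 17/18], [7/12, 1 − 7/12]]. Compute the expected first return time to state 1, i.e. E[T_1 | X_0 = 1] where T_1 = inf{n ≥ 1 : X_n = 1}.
E[T_1 | X_0 = 1] = 1/π_1 = 55/21

For an irreducible recurrent Markov chain with stationary distribution π, E[T_i | X_0 = i] = 1/π_i (Kac's formula). Here π_1 = (7/12)/(17/18 + 7/12) = (7/12)/(55/36) = 21/55, so E[T_1 | X_0 = 1] = 1/π_1 = (17/18 + 7/12)/(7/12) = (55/36)/(7/12) = 55/21.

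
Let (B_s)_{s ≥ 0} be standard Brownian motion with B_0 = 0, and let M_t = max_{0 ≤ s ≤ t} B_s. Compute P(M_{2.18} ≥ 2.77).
P(M_{2.18} ≥ 2.77) = 2·P(B_{2.18} ≥ 2.77) = 2(1 − Φ(2.77/√2.18)) ≈ 0.0606

By the reflection principle for Brownian motion, P(M_t ≥ a) = 2 · P(B_t ≥ a) for a ≥ 0. Since B_t ~ N(0, t), P(B_t ≥ 2.77) = 1 − Φ(2.77/√t) = 1 − Φ(2.77/√2.18) = 1 − Φ(1.8761). So
  P(M_{2.18} ≥ 2.77) = 2(1 − Φ(1.8761)) ≈ 0.0606.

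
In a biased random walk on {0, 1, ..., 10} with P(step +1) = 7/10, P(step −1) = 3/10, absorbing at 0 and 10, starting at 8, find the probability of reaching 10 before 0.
P(hit 10 before 0) = (1 − (3/7)^8) / (1 − (3/7)^10) = 7053844/7060405

Let u_k denote P(reach 10 before 0 | start at k). Boundary: u_0 = 0, u_10 = 1. Recurrence: u_k = 7/10·u_{k+1} + 3/10·u_{k-1} for 1 ≤ k ≤ 9. Try u_k = A + B·r^k with r = q/p = (3/10)/(7/10) = 3/7. Substitution satisfies the recurrence; boundary conditions give:
  u_k = (1 − r^k) / (1 − r^N) = (1 − (3/7)^8) / (1 − (3/7)^10) = 7053844/7060405.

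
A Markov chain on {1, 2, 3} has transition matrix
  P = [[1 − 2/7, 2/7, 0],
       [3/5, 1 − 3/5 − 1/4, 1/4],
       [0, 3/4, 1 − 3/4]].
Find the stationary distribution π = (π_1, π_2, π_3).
π = (63/103, 30/103, 10/103)

This is a birth-death chain on three states, which satisfies detailed balance: π_1 · P_{12} = π_2 · P_{21} and π_2 · P_{23} = π_3 · P_{32}.
From π_1 · 2/7 = π_2 · 3/5: π_2/π_1 = (2/7)/(3/5) = 10/21.
From π_2 · 1/4 = π_3 · 3/4: π_3/π_2 = (1/4)/(3/4) = 1/3.
Take π_1 proportional to 1; then unnormalized π = (1, 10/21, 10/63). Normalize by dividing by the sum 103/63:
  π = (63/103, 30/103, 10/103).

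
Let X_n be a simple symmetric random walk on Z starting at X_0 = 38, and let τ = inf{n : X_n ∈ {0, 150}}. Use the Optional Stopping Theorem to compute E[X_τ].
E[X_τ] = 38

X_n is a martingale and τ is a bounded-mean stopping time (indeed τ is finite a.s. with bounded expectation since the walk is in a bounded region). By the OST, E[X_τ] = E[X_0] = 38. Equivalently: E[X_τ] = 150 · P(hit 150 first) + 0 · P(hit 0 first) = 150 · (38/150) = 38.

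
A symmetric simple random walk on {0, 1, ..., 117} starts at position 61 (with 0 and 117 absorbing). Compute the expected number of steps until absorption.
E[τ | X_0 = 61] = 3416

Let v_k = E[τ | X_0 = k]. Boundary: v_0 = v_117 = 0. Recurrence: v_k = 1 + (v_{k-1} + v_{k+1})/2 for 1 ≤ k ≤ 116. The particular solution to v_k − (v_{k-1} + v_{k+1})/2 = 1 is v_k = −k^2. Adding homogeneous solution A + B k and matching boundaries gives v_k = k (117 − k). Substituting k = 61: v_61 = 61 · 56 = 3416.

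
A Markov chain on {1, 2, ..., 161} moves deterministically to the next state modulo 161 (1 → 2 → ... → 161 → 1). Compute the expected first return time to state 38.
E[T_38 | X_0 = 38] = 161

The chain cycles deterministically, so starting at state 38 it returns in exactly 161 steps. Equivalently, the stationary distribution is uniform π_j = 1/161 for every state j, so by Kac's formula E[T_38] = 1/π_38 = 161.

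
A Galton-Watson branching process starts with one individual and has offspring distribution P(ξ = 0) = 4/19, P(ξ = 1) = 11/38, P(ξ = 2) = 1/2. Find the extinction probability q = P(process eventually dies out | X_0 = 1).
q = 8/19

The pgf is f(s) = 4/19 + 11/38·s + 1/2·s². The extinction probability q is the smallest fixed point of f in [0, 1]. Setting s = f(s):
  1/2·s² + (11/38 − 1)·s + 4/19 = 0
  1/2·s² − (4/19 + 1/2)·s + 4/19 = 0
which factors as (s − 1)·(1/2·s − 4/19) = 0, giving roots s = 1 and s = (4/19)/(1/2) = 8/19.
Mean offspring μ = 11/38 + 2·1/2 = 49/38 > 1 (supercritical), so q < 1. The extinction probability is the smaller root: q = (4/19)/(1/2) = 8/19.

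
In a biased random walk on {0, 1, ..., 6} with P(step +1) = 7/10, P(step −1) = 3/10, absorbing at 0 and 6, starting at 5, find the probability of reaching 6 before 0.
P(hit 6 before 0) = (1 − (3/7)^5) / (1 − (3/7)^6) = 28987/29230

Let u_k denote P(reach 6 before 0 | start at k). Boundary: u_0 = 0, u_6 = 1. Recurrence: u_k = 7/10·u_{k+1} + 3/10·u_{k-1} for 1 ≤ k ≤ 5. Try u_k = A + B·r^k with r = q/p = (3/10)/(7/10) = 3/7. Substitution satisfies the recurrence; boundary conditions give:
  u_k = (1 − r^k) / (1 − r^N) = (1 − (3/7)^5) / (1 − (3/7)^6) = 28987/29230.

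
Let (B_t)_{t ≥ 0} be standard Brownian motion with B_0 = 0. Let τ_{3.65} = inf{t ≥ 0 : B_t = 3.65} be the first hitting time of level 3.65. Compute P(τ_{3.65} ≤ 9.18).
P(τ_{3.65} ≤ 9.18) = 2(1 − Φ(3.65/√9.18)) = 2(1 − Φ(1.2047)) ≈ 0.2283

By the reflection principle for standard BM, P(τ_b ≤ t) = 2 · P(B_t ≥ b). Since B_t ~ N(0, t), P(B_t ≥ 3.65) = 1 − Φ(3.65/√t) = 1 − Φ(3.65/√9.18) = 1 − Φ(1.2047) ≈ 0.11416. Doubling: P(τ_{3.65} ≤ 9.18) ≈ 2 · 0.11416 = 0.22832 ≈ 0.2283.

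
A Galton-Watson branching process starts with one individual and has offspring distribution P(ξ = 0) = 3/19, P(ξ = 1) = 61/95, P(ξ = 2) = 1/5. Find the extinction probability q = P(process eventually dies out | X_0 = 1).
q = 15/19

The pgf is f(s) = 3/19 + 61/95·s + 1/5·s². The extinction probability q is the smallest fixed point of f in [0, 1]. Setting s = f(s):
  1/5·s² + (61/95 − 1)·s + 3/19 = 0
  1/5·s² − (3/19 + 1/5)·s + 3/19 = 0
which factors as (s − 1)·(1/5·s − 3/19) = 0, giving roots s = 1 and s = (3/19)/(1/5) = 15/19.
Mean offspring μ = 61/95 + 2·1/5 = 99/95 > 1 (supercritical), so q < 1. The extinction probability is the smaller root: q = (3/19)/(1/5) = 15/19.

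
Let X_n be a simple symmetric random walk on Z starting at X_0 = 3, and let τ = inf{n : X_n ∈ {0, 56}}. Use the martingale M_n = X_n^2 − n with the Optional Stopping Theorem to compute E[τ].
E[τ] = 159

M_n = X_n^2 − n is a martingale (since E[X_{n+1}^2 | F_n] = X_n^2 + 1). By OST (τ has finite mean in a bounded region), E[M_τ] = E[M_0] = X_0^2 − 0 = 3^2 = 9. Also E[M_τ] = E[X_τ^2] − E[τ]. The walk exits at 0 or 56, with P(hit 56 first) = 3/56, so E[X_τ^2] = 56^2 · 3/56 + 0 = 168. Thus E[τ] = E[X_τ^2] − E[M_τ] = 168 − 9 = 159 = 3(56 − 3) = 159.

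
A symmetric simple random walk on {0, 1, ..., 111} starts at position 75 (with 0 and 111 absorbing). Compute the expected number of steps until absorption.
E[τ | X_0 = 75] = 2700

Let v_k = E[τ | X_0 = k]. Boundary: v_0 = v_111 = 0. Recurrence: v_k = 1 + (v_{k-1} + v_{k+1})/2 for 1 ≤ k ≤ 110. The particular solution to v_k − (v_{k-1} + v_{k+1})/2 = 1 is v_k = −k^2. Adding homogeneous solution A + B k and matching boundaries gives v_k = k (111 − k). Substituting k = 75: v_75 = 75 · 36 = 2700.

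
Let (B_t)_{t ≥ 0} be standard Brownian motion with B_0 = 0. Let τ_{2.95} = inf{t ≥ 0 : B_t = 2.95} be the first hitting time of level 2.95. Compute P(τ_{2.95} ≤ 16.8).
P(τ_{2.95} ≤ 16.8) = 2(1 − Φ(2.95/√16.8)) = 2(1 − Φ(0.7197)) ≈ 0.4717

By the reflection principle for standard BM, P(τ_b ≤ t) = 2 · P(B_t ≥ b). Since B_t ~ N(0, t), P(B_t ≥ 2.95) = 1 − Φ(2.95/√t) = 1 − Φ(2.95/√16.8) = 1 − Φ(0.7197) ≈ 0.23585. Doubling: P(τ_{2.95} ≤ 16.8) ≈ 2 · 0.23585 = 0.47170 ≈ 0.4717.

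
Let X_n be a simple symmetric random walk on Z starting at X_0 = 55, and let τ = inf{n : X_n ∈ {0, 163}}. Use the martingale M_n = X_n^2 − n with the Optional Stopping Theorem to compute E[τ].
E[τ] = 5940

M_n = X_n^2 − n is a martingale (since E[X_{n+1}^2 | F_n] = X_n^2 + 1). By OST (τ has finite mean in a bounded region), E[M_τ] = E[M_0] = X_0^2 − 0 = 55^2 = 3025. Also E[M_τ] = E[X_τ^2] − E[τ]. The walk exits at 0 or 163, with P(hit 163 first) = 55/163, so E[X_τ^2] = 163^2 · 55/163 + 0 = 8965. Thus E[τ] = E[X_τ^2] − E[M_τ] = 8965 − 3025 = 5940 = 55(163 − 55) = 5940.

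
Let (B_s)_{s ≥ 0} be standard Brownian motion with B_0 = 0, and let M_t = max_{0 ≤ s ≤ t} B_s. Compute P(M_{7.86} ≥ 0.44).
P(M_{7.86} ≥ 0.44) = 2·P(B_{7.86} ≥ 0.44) = 2(1 − Φ(0.44/√7.86)) ≈ 0.8753

By the reflection principle for Brownian motion, P(M_t ≥ a) = 2 · P(B_t ≥ a) for a ≥ 0. Since B_t ~ N(0, t), P(B_t ≥ 0.44) = 1 − Φ(0.44/√t) = 1 − Φ(0.44/√7.86) = 1 − Φ(0.1569). So
  P(M_{7.86} ≥ 0.44) = 2(1 − Φ(0.1569)) ≈ 0.8753.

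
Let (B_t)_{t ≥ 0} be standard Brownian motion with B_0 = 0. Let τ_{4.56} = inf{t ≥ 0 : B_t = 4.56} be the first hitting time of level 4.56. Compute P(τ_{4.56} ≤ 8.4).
P(τ_{4.56} ≤ 8.4) = 2(1 − Φ(4.56/√8.4)) = 2(1 − Φ(1.5733)) ≈ 0.1156

By the reflection principle for standard BM, P(τ_b ≤ t) = 2 · P(B_t ≥ b). Since B_t ~ N(0, t), P(B_t ≥ 4.56) = 1 − Φ(4.56/√t) = 1 − Φ(4.56/√8.4) = 1 − Φ(1.5733) ≈ 0.05782. Doubling: P(τ_{4.56} ≤ 8.4) ≈ 2 · 0.05782 = 0.11564 ≈ 0.1156.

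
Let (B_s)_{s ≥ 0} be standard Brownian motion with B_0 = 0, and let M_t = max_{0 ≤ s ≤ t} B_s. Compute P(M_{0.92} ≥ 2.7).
P(M_{0.92} ≥ 2.7) = 2·P(B_{0.92} ≥ 2.7) = 2(1 − Φ(2.7/√0.92)) ≈ 0.0049

By the reflection principle for Brownian motion, P(M_t ≥ a) = 2 · P(B_t ≥ a) for a ≥ 0. Since B_t ~ N(0, t), P(B_t ≥ 2.7) = 1 − Φ(2.7/√t) = 1 − Φ(2.7/√0.92) = 1 − Φ(2.8149). So
  P(M_{0.92} ≥ 2.7) = 2(1 − Φ(2.8149)) ≈ 0.0049.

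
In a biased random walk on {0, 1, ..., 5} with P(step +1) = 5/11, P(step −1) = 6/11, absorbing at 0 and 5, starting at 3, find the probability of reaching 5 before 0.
P(hit 5 before 0) = (1 − (6/5)^3) / (1 − (6/5)^5) = 2275/4651

Let u_k denote P(reach 5 before 0 | start at k). Boundary: u_0 = 0, u_5 = 1. Recurrence: u_k = 5/11·u_{k+1} + 6/11·u_{k-1} for 1 ≤ k ≤ 4. Try u_k = A + B·r^k with r = q/p = (6/11)/(5/11) = 6/5. Substitution satisfies the recurrence; boundary conditions give:
  u_k = (1 − r^k) / (1 − r^N) = (1 − (6/5)^3) / (1 − (6/5)^5) = 2275/4651.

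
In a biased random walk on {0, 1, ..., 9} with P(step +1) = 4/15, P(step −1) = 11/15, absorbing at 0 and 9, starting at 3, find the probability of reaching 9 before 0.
P(hit 9 before 0) = (1 − (11/4)^3) / (1 − (11/4)^9) = 4096/1860841

Let u_k denote P(reach 9 before 0 | start at k). Boundary: u_0 = 0, u_9 = 1. Recurrence: u_k = 4/15·u_{k+1} + 11/15·u_{k-1} for 1 ≤ k ≤ 8. Try u_k = A + B·r^k with r = q/p = (11/15)/(4/15) = 11/4. Substitution satisfies the recurrence; boundary conditions give:
  u_k = (1 − r^k) / (1 − r^N) = (1 − (11/4)^3) / (1 − (11/4)^9) = 4096/1860841.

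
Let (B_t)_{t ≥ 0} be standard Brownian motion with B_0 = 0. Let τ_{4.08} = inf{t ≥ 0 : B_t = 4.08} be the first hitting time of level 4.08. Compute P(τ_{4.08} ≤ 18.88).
P(τ_{4.08} ≤ 18.88) = 2(1 − Φ(4.08/√18.88)) = 2(1 − Φ(0.9390)) ≈ 0.3477

By the reflection principle for standard BM, P(τ_b ≤ t) = 2 · P(B_t ≥ b). Since B_t ~ N(0, t), P(B_t ≥ 4.08) = 1 − Φ(4.08/√t) = 1 − Φ(4.08/√18.88) = 1 − Φ(0.9390) ≈ 0.17387. Doubling: P(τ_{4.08} ≤ 18.88) ≈ 2 · 0.17387 = 0.34774 ≈ 0.3477.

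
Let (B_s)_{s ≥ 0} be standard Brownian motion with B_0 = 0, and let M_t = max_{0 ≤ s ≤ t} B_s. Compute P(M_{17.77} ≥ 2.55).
P(M_{17.77} ≥ 2.55) = 2·P(B_{17.77} ≥ 2.55) = 2(1 − Φ(2.55/√17.77)) ≈ 0.5452

By the reflection principle for Brownian motion, P(M_t ≥ a) = 2 · P(B_t ≥ a) for a ≥ 0. Since B_t ~ N(0, t), P(B_t ≥ 2.55) = 1 − Φ(2.55/√t) = 1 − Φ(2.55/√17.77) = 1 − Φ(0.6049). So
  P(M_{17.77} ≥ 2.55) = 2(1 − Φ(0.6049)) ≈ 0.5452.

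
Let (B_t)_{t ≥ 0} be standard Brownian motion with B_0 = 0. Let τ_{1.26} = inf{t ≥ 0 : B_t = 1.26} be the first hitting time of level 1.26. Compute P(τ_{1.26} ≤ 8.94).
P(τ_{1.26} ≤ 8.94) = 2(1 − Φ(1.26/√8.94)) = 2(1 − Φ(0.4214)) ≈ 0.6735

By the reflection principle for standard BM, P(τ_b ≤ t) = 2 · P(B_t ≥ b). Since B_t ~ N(0, t), P(B_t ≥ 1.26) = 1 − Φ(1.26/√t) = 1 − Φ(1.26/√8.94) = 1 − Φ(0.4214) ≈ 0.33673. Doubling: P(τ_{1.26} ≤ 8.94) ≈ 2 · 0.33673 = 0.67346 ≈ 0.6735.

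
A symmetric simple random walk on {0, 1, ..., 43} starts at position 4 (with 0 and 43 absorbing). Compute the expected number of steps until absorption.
E[τ | X_0 = 4] = 156

Let v_k = E[τ | X_0 = k]. Boundary: v_0 = v_43 = 0. Recurrence: v_k = 1 + (v_{k-1} + v_{k+1})/2 for 1 ≤ k ≤ 42. The particular solution to v_k − (v_{k-1} + v_{k+1})/2 = 1 is v_k = −k^2. Adding homogeneous solution A + B k and matching boundaries gives v_k = k (43 − k). Substituting k = 4: v_4 = 4 · 39 = 156.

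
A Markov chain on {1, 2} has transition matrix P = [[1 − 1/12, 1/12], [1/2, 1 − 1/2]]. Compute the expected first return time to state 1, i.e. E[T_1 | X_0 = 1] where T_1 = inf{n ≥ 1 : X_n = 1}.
E[T_1 | X_0 = 1] = 1/π_1 = 7/6

For an irreducible recurrent Markov chain with stationary distribution π, E[T_i | X_0 = i] = 1/π_i (Kac's formula). Here π_1 = (1/2)/(1/12 + 1/2) = (1/2)/(7/12) = 6/7, so E[T_1 | X_0 = 1] = 1/π_1 = (1/12 + 1/2)/(1/2) = (7/12)/(1/2) = 7/6.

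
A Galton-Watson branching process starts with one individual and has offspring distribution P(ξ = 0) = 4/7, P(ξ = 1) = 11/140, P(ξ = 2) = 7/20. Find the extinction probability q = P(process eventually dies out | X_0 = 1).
q = 1

Mean offspring μ = 0·4/7 + 1·11/140 + 2·7/20 = 109/140 ≤ 1. For μ ≤ 1 with offspring not concentrated at 1, the Galton-Watson process goes extinct almost surely, so q = 1.
(Algebraic check: The pgf is f(s) = 4/7 + 11/140·s + 7/20·s². The extinction probability q is the smallest fixed point of f in [0, 1]. Setting s = f(s):
  7/20·s² + (11/140 − 1)·s + 4/7 = 0
  7/20·s² − (4/7 + 7/20)·s + 4/7 = 0
which factors as (s − 1)·(7/20·s − 4/7) = 0, giving roots s = 1 and s = (4/7)/(7/20) = 80/49. Since 80/49 ≥ 1, the smallest root in [0, 1] is s = 1.)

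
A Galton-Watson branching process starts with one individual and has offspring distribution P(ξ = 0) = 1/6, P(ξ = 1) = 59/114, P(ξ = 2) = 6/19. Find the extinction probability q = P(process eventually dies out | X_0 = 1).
q = 19/36

The pgf is f(s) = 1/6 + 59/114·s + 6/19·s². The extinction probability q is the smallest fixed point of f in [0, 1]. Setting s = f(s):
  6/19·s² + (59/114 − 1)·s + 1/6 = 0
  6/19·s² − (1/6 + 6/19)·s + 1/6 = 0
which factors as (s − 1)·(6/19·s − 1/6) = 0, giving roots s = 1 and s = (1/6)/(6/19) = 19/36.
Mean offspring μ = 59/114 + 2·6/19 = 131/114 > 1 (supercritical), so q < 1. The extinction probability is the smaller root: q = (1/6)/(6/19) = 19/36.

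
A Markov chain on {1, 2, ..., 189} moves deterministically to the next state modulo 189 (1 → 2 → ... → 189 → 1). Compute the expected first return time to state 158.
E[T_158 | X_0 = 158] = 189

The chain cycles deterministically, so starting at state 158 it returns in exactly 189 steps. Equivalently, the stationary distribution is uniform π_j = 1/189 for every state j, so by Kac's formula E[T_158] = 1/π_158 = 189.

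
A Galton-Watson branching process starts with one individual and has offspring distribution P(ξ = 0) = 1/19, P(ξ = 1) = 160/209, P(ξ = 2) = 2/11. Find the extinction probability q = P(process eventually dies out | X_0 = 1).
q = 11/38

The pgf is f(s) = 1/19 + 160/209·s + 2/11·s². The extinction probability q is the smallest fixed point of f in [0, 1]. Setting s = f(s):
  2/11·s² + (160/209 − 1)·s + 1/19 = 0
  2/11·s² − (1/19 + 2/11)·s + 1/19 = 0
which factors as (s − 1)·(2/11·s − 1/19) = 0, giving roots s = 1 and s = (1/19)/(2/11) = 11/38.
Mean offspring μ = 160/209 + 2·2/11 = 236/209 > 1 (supercritical), so q < 1. The extinction probability is the smaller root: q = (1/19)/(2/11) = 11/38.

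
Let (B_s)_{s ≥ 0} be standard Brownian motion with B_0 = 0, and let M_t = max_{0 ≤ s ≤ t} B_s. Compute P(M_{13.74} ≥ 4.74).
P(M_{13.74} ≥ 4.74) = 2·P(B_{13.74} ≥ 4.74) = 2(1 − Φ(4.74/√13.74)) ≈ 0.2010

By the reflection principle for Brownian motion, P(M_t ≥ a) = 2 · P(B_t ≥ a) for a ≥ 0. Since B_t ~ N(0, t), P(B_t ≥ 4.74) = 1 − Φ(4.74/√t) = 1 − Φ(4.74/√13.74) = 1 − Φ(1.2787). So
  P(M_{13.74} ≥ 4.74) = 2(1 − Φ(1.2787)) ≈ 0.2010.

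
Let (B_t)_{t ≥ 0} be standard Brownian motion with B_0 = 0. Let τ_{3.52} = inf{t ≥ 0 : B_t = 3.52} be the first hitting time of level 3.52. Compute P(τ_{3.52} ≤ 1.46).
P(τ_{3.52} ≤ 1.46) = 2(1 − Φ(3.52/√1.46)) = 2(1 − Φ(2.9132)) ≈ 0.0036

By the reflection principle for standard BM, P(τ_b ≤ t) = 2 · P(B_t ≥ b). Since B_t ~ N(0, t), P(B_t ≥ 3.52) = 1 − Φ(3.52/√t) = 1 − Φ(3.52/√1.46) = 1 − Φ(2.9132) ≈ 0.00179. Doubling: P(τ_{3.52} ≤ 1.46) ≈ 2 · 0.00179 = 0.00358 ≈ 0.0036.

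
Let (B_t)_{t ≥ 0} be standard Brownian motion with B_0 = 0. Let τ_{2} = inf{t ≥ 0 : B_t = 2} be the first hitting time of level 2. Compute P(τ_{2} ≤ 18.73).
P(τ_{2} ≤ 18.73) = 2(1 − Φ(2/√18.73)) = 2(1 − Φ(0.4621)) ≈ 0.6440

By the reflection principle for standard BM, P(τ_b ≤ t) = 2 · P(B_t ≥ b). Since B_t ~ N(0, t), P(B_t ≥ 2) = 1 − Φ(2/√t) = 1 − Φ(2/√18.73) = 1 − Φ(0.4621) ≈ 0.32200. Doubling: P(τ_{2} ≤ 18.73) ≈ 2 · 0.32200 = 0.64400 ≈ 0.6440.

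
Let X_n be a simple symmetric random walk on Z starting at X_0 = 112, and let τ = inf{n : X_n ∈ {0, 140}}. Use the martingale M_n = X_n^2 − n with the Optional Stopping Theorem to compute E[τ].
E[τ] = 3136

M_n = X_n^2 − n is a martingale (since E[X_{n+1}^2 | F_n] = X_n^2 + 1). By OST (τ has finite mean in a bounded region), E[M_τ] = E[M_0] = X_0^2 − 0 = 112^2 = 12544. Also E[M_τ] = E[X_τ^2] − E[τ]. The walk exits at 0 or 140, with P(hit 140 first) = 112/140, so E[X_τ^2] = 140^2 · 112/140 + 0 = 15680. Thus E[τ] = E[X_τ^2] − E[M_τ] = 15680 − 12544 = 3136 = 112(140 − 112) = 3136.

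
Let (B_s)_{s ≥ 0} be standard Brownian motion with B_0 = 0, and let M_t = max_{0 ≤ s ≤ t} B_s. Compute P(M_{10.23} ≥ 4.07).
P(M_{10.23} ≥ 4.07) = 2·P(B_{10.23} ≥ 4.07) = 2(1 − Φ(4.07/√10.23)) ≈ 0.2032

By the reflection principle for Brownian motion, P(M_t ≥ a) = 2 · P(B_t ≥ a) for a ≥ 0. Since B_t ~ N(0, t), P(B_t ≥ 4.07) = 1 − Φ(4.07/√t) = 1 − Φ(4.07/√10.23) = 1 − Φ(1.2725). So
  P(M_{10.23} ≥ 4.07) = 2(1 − Φ(1.2725)) ≈ 0.2032.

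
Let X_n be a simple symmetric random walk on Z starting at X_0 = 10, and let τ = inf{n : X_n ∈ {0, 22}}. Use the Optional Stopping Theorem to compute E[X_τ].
E[X_τ] = 10

X_n is a martingale and τ is a bounded-mean stopping time (indeed τ is finite a.s. with bounded expectation since the walk is in a bounded region). By the OST, E[X_τ] = E[X_0] = 10. Equivalently: E[X_τ] = 22 · P(hit 22 first) + 0 · P(hit 0 first) = 22 · (10/22) = 10.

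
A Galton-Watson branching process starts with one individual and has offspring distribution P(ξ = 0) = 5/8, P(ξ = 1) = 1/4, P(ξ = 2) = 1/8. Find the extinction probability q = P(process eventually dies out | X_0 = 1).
q = 1

Mean offspring μ = 0·5/8 + 1·1/4 + 2·1/8 = 1/2 ≤ 1. For μ ≤ 1 with offspring not concentrated at 1, the Galton-Watson process goes extinct almost surely, so q = 1.
(Algebraic check: The pgf is f(s) = 5/8 + 1/4·s + 1/8·s². The extinction probability q is the smallest fixed point of f in [0, 1]. Setting s = f(s):
  1/8·s² + (1/4 − 1)·s + 5/8 = 0
  1/8·s² − (5/8 + 1/8)·s + 5/8 = 0
which factors as (s − 1)·(1/8·s − 5/8) = 0, giving roots s = 1 and s = (5/8)/(1/8) = 5. Since 5 ≥ 1, the smallest root in [0, 1] is s = 1.)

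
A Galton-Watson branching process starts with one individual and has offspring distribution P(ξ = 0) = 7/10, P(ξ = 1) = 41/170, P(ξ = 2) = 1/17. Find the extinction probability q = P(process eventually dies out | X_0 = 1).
q = 1

Mean offspring μ = 0·7/10 + 1·41/170 + 2·1/17 = 61/170 ≤ 1. For μ ≤ 1 with offspring not concentrated at 1, the Galton-Watson process goes extinct almost surely, so q = 1.
(Algebraic check: The pgf is f(s) = 7/10 + 41/170·s + 1/17·s². The extinction probability q is the smallest fixed point of f in [0, 1]. Setting s = f(s):
  1/17·s² + (41/170 − 1)·s + 7/10 = 0
  1/17·s² − (7/10 + 1/17)·s + 7/10 = 0
which factors as (s − 1)·(1/17·s − 7/10) = 0, giving roots s = 1 and s = (7/10)/(1/17) = 119/10. Since 119/10 ≥ 1, the smallest root in [0, 1] is s = 1.)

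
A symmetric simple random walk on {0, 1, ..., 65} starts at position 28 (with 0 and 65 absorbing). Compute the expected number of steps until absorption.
E[τ | X_0 = 28] = 1036

Let v_k = E[τ | X_0 = k]. Boundary: v_0 = v_65 = 0. Recurrence: v_k = 1 + (v_{k-1} + v_{k+1})/2 for 1 ≤ k ≤ 64. The particular solution to v_k − (v_{k-1} + v_{k+1})/2 = 1 is v_k = −k^2. Adding homogeneous solution A + B k and matching boundaries gives v_k = k (65 − k). Substituting k = 28: v_28 = 28 · 37 = 1036.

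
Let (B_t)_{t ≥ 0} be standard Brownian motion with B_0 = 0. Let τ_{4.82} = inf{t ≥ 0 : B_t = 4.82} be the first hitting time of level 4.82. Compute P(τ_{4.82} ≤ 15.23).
P(τ_{4.82} ≤ 15.23) = 2(1 − Φ(4.82/√15.23)) = 2(1 − Φ(1.2351)) ≈ 0.2168

By the reflection principle for standard BM, P(τ_b ≤ t) = 2 · P(B_t ≥ b). Since B_t ~ N(0, t), P(B_t ≥ 4.82) = 1 − Φ(4.82/√t) = 1 − Φ(4.82/√15.23) = 1 − Φ(1.2351) ≈ 0.10840. Doubling: P(τ_{4.82} ≤ 15.23) ≈ 2 · 0.10840 = 0.21680 ≈ 0.2168.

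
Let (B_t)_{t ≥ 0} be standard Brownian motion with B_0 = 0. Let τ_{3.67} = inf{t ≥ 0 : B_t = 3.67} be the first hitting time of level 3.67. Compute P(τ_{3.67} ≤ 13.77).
P(τ_{3.67} ≤ 13.77) = 2(1 − Φ(3.67/√13.77)) = 2(1 − Φ(0.9890)) ≈ 0.3227

By the reflection principle for standard BM, P(τ_b ≤ t) = 2 · P(B_t ≥ b). Since B_t ~ N(0, t), P(B_t ≥ 3.67) = 1 − Φ(3.67/√t) = 1 − Φ(3.67/√13.77) = 1 − Φ(0.9890) ≈ 0.16133. Doubling: P(τ_{3.67} ≤ 13.77) ≈ 2 · 0.16133 = 0.32266 ≈ 0.3227.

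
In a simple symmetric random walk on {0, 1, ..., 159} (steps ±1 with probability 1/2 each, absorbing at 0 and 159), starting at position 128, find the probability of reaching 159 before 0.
P(hit 159 before 0) = 128/159

Let u_k = P(hit 159 before 0 | start at k). Then u_0 = 0, u_159 = 1, and u_k = u_{k-1}/2 + u_{k+1}/2 for 1 ≤ k ≤ 158. This harmonic recurrence is solved by u_k = k/159, giving u_128 = 128/159.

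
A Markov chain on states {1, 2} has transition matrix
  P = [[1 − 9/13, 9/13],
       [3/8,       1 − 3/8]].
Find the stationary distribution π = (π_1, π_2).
π_1 = 13/37, π_2 = 24/37

Solve πP = π with π_1 + π_2 = 1. From πP = π: π_1 · (1 − 9/13) + π_2 · 3/8 = π_1 ⇒ π_2 · 3/8 = π_1 · 9/13 ⇒ π_2/π_1 = (9/13)/(3/8) = 24/13. Together with π_1 + π_2 = 1:
  π_1 = (3/8)/(9/13 + 3/8) = (3/8)/(111/104) = 13/37,
  π_2 = (9/13)/(9/13 + 3/8) = (9/13)/(111/104) = 24/37.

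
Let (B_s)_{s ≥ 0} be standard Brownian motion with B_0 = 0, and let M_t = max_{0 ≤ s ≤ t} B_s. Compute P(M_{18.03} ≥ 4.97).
P(M_{18.03} ≥ 4.97) = 2·P(B_{18.03} ≥ 4.97) = 2(1 − Φ(4.97/√18.03)) ≈ 0.2418

By the reflection principle for Brownian motion, P(M_t ≥ a) = 2 · P(B_t ≥ a) for a ≥ 0. Since B_t ~ N(0, t), P(B_t ≥ 4.97) = 1 − Φ(4.97/√t) = 1 − Φ(4.97/√18.03) = 1 − Φ(1.1705). So
  P(M_{18.03} ≥ 4.97) = 2(1 − Φ(1.1705)) ≈ 0.2418.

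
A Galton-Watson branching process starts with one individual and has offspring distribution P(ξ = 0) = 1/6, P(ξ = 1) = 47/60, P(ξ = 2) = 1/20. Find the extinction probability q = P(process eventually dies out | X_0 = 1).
q = 1

Mean offspring μ = 0·1/6 + 1·47/60 + 2·1/20 = 53/60 ≤ 1. For μ ≤ 1 with offspring not concentrated at 1, the Galton-Watson process goes extinct almost surely, so q = 1.
(Algebraic check: The pgf is f(s) = 1/6 + 47/60·s + 1/20·s². The extinction probability q is the smallest fixed point of f in [0, 1]. Setting s = f(s):
  1/20·s² + (47/60 − 1)·s + 1/6 = 0
  1/20·s² − (1/6 + 1/20)·s + 1/6 = 0
which factors as (s − 1)·(1/20·s − 1/6) = 0, giving roots s = 1 and s = (1/6)/(1/20) = 10/3. Since 10/3 ≥ 1, the smallest root in [0, 1] is s = 1.)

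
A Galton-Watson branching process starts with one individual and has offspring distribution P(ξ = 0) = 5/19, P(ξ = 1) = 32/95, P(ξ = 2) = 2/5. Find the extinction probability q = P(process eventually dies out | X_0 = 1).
q = 25/38

The pgf is f(s) = 5/19 + 32/95·s + 2/5·s². The extinction probability q is the smallest fixed point of f in [0, 1]. Setting s = f(s):
  2/5·s² + (32/95 − 1)·s + 5/19 = 0
  2/5·s² − (5/19 + 2/5)·s + 5/19 = 0
which factors as (s − 1)·(2/5·s − 5/19) = 0, giving roots s = 1 and s = (5/19)/(2/5) = 25/38.
Mean offspring μ = 32/95 + 2·2/5 = 108/95 > 1 (supercritical), so q < 1. The extinction probability is the smaller root: q = (5/19)/(2/5) = 25/38.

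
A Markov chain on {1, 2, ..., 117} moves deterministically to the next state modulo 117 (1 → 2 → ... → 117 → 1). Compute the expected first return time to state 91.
E[T_91 | X_0 = 91] = 117

The chain cycles deterministically, so starting at state 91 it returns in exactly 117 steps. Equivalently, the stationary distribution is uniform π_j = 1/117 for every state j, so by Kac's formula E[T_91] = 1/π_91 = 117.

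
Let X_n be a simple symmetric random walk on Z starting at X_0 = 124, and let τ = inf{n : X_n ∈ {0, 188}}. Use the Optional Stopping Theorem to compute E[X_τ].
E[X_τ] = 124

X_n is a martingale and τ is a bounded-mean stopping time (indeed τ is finite a.s. with bounded expectation since the walk is in a bounded region). By the OST, E[X_τ] = E[X_0] = 124. Equivalently: E[X_τ] = 188 · P(hit 188 first) + 0 · P(hit 0 first) = 188 · (124/188) = 124.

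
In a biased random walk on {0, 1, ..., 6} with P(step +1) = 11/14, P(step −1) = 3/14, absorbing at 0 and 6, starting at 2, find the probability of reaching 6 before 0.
P(hit 6 before 0) = (1 − (3/11)^2) / (1 − (3/11)^6) = 14641/15811

Let u_k denote P(reach 6 before 0 | start at k). Boundary: u_0 = 0, u_6 = 1. Recurrence: u_k = 11/14·u_{k+1} + 3/14·u_{k-1} for 1 ≤ k ≤ 5. Try u_k = A + B·r^k with r = q/p = (3/14)/(11/14) = 3/11. Substitution satisfies the recurrence; boundary conditions give:
  u_k = (1 − r^k) / (1 − r^N) = (1 − (3/11)^2) / (1 − (3/11)^6) = 14641/15811.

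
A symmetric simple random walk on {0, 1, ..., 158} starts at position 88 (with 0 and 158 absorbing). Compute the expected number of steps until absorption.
E[τ | X_0 = 88] = 6160

Let v_k = E[τ | X_0 = k]. Boundary: v_0 = v_158 = 0. Recurrence: v_k = 1 + (v_{k-1} + v_{k+1})/2 for 1 ≤ k ≤ 157. The particular solution to v_k − (v_{k-1} + v_{k+1})/2 = 1 is v_k = −k^2. Adding homogeneous solution A + B k and matching boundaries gives v_k = k (158 − k). Substituting k = 88: v_88 = 88 · 70 = 6160.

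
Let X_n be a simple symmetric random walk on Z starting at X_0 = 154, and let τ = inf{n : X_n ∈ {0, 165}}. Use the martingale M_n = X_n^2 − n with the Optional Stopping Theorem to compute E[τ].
E[τ] = 1694

M_n = X_n^2 − n is a martingale (since E[X_{n+1}^2 | F_n] = X_n^2 + 1). By OST (τ has finite mean in a bounded region), E[M_τ] = E[M_0] = X_0^2 − 0 = 154^2 = 23716. Also E[M_τ] = E[X_τ^2] − E[τ]. The walk exits at 0 or 165, with P(hit 165 first) = 154/165, so E[X_τ^2] = 165^2 · 154/165 + 0 = 25410. Thus E[τ] = E[X_τ^2] − E[M_τ] = 25410 − 23716 = 1694 = 154(165 − 154) = 1694.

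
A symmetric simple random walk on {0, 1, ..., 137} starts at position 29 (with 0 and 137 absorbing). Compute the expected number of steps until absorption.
E[τ | X_0 = 29] = 3132

Let v_k = E[τ | X_0 = k]. Boundary: v_0 = v_137 = 0. Recurrence: v_k = 1 + (v_{k-1} + v_{k+1})/2 for 1 ≤ k ≤ 136. The particular solution to v_k − (v_{k-1} + v_{k+1})/2 = 1 is v_k = −k^2. Adding homogeneous solution A + B k and matching boundaries gives v_k = k (137 − k). Substituting k = 29: v_29 = 29 · 108 = 3132.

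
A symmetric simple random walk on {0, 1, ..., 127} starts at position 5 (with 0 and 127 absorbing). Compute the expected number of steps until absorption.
E[τ | X_0 = 5] = 610

Let v_k = E[τ | X_0 = k]. Boundary: v_0 = v_127 = 0. Recurrence: v_k = 1 + (v_{k-1} + v_{k+1})/2 for 1 ≤ k ≤ 126. The particular solution to v_k − (v_{k-1} + v_{k+1})/2 = 1 is v_k = −k^2. Adding homogeneous solution A + B k and matching boundaries gives v_k = k (127 − k). Substituting k = 5: v_5 = 5 · 122 = 610.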